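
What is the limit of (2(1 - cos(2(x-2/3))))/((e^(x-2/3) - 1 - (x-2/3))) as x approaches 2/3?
Both numerator and denominator → 0 as x → 2/3; this is a 0/0 indeterminate form.
Expand each to leading order near x = 2/3: numerator ~ 4·(x - 2/3)^2, denominator ~ (x - 2/3)^2/2.
The limit of the ratio is 8.

Final answer: 8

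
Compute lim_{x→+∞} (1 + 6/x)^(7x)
As x → +∞: write (1 + 6/x)^(7x) = ((1 + 6/x)^x)^7 → (e^6)^7 = e^42.
Limit = e^(42).

Final answer: e^(42)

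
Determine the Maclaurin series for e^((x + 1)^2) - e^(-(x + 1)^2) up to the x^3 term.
x^3·(-2·e^(-1)/3 + 10·e/3) + x^2·(-e^(-1) + 3·e) + x·(2·e^(-1) + 2·e) - e^(-1) + e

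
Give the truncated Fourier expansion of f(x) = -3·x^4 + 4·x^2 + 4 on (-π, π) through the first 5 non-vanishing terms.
(-160 + 24·π^2)·cos(x) + (13 - 6·π^2)·cos(2·x) + (-32/9 + 8·π^2/3)·cos(3·x) + (25/16 - 3·π^2/2)·cos(4·x) - 3·π^4/5 + 4 + 4·π^2/3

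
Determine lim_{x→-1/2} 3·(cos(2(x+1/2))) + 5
Direct substitution at x = -1/2 gives 8.

Final answer: 8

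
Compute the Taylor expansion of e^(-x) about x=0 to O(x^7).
x^6/720 - x^5/120 + x^4/24 - x^3/6 + x^2/2 - x + 1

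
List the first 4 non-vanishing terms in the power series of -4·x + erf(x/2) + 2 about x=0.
x^5/(160·√(π)) - x^3/(12·√(π)) + x·(-4 + 1/√(π)) + 2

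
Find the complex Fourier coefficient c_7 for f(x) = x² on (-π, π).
Compute the real Fourier coefficients first: a_7 = -4/49, b_7 = 0.
Then c_7 = (a_7 − i·b_7)/2 = -2/49.

Final answer: -2/49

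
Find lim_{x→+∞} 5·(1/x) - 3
Evaluate the dominant behaviour as x → +∞; each term tends to a finite value or vanishes.
Limit = -3.

Final answer: -3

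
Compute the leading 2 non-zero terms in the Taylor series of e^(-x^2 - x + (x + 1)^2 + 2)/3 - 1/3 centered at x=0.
x·e^(3)/3 - 1/3 + e^(3)/3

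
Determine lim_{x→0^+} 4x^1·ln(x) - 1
The product is a 0·∞ indeterminate form at x → 0⁺.
Rewrite the product as 4·ln(x) / x^(-1) and apply L'Hôpital, or use the standard hierarchy x^(-1) ≫ |ln x| as x → 0⁺.
The indeterminate product → 0, so the limit = -1.

Final answer: -1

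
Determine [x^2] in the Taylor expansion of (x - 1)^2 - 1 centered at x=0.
Expand to order 2: (x - 1)^2 - 1 = x^2 - 2·x + O(x^3).
The coefficient of x^2 is 1.

Final answer: 1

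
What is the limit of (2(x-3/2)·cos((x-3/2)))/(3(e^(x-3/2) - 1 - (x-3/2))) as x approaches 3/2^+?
Both numerator and denominator → 0 as x → 3/2^+; this is a 0/0 indeterminate form.
Expand each to leading order near x = 3/2: numerator ~ 2·(x - 3/2), denominator ~ 3·(x - 3/2)^2/2.
The limit of the ratio is ∞.

Final answer: ∞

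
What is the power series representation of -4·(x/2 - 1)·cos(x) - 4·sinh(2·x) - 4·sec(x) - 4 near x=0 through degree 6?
-31·x^6/90 - 23·x^5/20 - 2·x^4/3 - 13·x^3/3 - 4·x^2 - 10·x - 4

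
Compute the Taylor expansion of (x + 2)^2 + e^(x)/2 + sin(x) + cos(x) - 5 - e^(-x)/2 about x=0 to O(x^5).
x^4/24 + x^2/2 + 6·x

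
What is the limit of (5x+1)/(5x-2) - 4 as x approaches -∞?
Evaluate the dominant behaviour as x → -∞; each term tends to a finite value or vanishes.
Limit = -3.

Final answer: -3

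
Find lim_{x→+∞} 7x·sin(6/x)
As x → +∞: let u = 6/x → 0⁺; then 7·x·sin(6/x) = 7·6·sin(u)/u → 7·6·1 = 42.
Limit = 42.

Final answer: 42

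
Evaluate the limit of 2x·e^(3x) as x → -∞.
This is a 0·∞ indeterminate form at x → -∞.
Rewrite the product as 2x / e^(-3x) (an ∞/∞ form) and apply L'Hôpital, or use the standard hierarchy e^(3|x|) ≫ |x| as x → -∞.
The indeterminate product → 0, so the limit = 0.

Final answer: 0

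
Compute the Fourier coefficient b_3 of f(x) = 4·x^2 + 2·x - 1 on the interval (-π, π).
b_3 = (1/π) ∫_{-π}^{π} f(x)·sin(3x) dx.
Evaluate the integral (use parity and integration by parts as needed): b_3 = 4/3.

Final answer: 4/3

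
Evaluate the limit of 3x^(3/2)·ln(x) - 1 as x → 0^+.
The product is a 0·∞ indeterminate form at x → 0⁺.
Rewrite the product as 3·ln(x) / x^(-3/2) and apply L'Hôpital, or use the standard hierarchy x^(-3/2) ≫ |ln x| as x → 0⁺.
The indeterminate product → 0, so the limit = -1.

Final answer: -1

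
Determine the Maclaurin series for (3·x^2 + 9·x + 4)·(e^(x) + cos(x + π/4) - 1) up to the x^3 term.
x^3·(49/6 - 41·√(2)/12) + x^2·(11 - 4·√(2)) + x·(5·√(2)/2 + 4) + 2·√(2)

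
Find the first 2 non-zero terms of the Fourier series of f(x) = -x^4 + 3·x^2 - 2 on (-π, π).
(-60 + 8·π^2)·cos(x) - π^4/5 - 2 + π^2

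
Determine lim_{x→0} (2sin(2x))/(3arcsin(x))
Both numerator and denominator → 0 as x → 0; this is a 0/0 indeterminate form.
Expand each to leading order near x = 0: numerator ~ 4·x, denominator ~ 3·x.
The limit of the ratio is 4/3.

Final answer: 4/3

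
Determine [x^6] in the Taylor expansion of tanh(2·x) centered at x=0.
Expand to order 6: tanh(2·x) = 64·x^5/15 - 8·x^3/3 + 2·x + O(x^7).
The coefficient of x^6 is 0.

Final answer: 0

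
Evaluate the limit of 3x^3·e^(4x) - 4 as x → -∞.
The product is a 0·∞ indeterminate form at x → -∞.
Rewrite the product as 3x^3 / e^(-4x) (an ∞/∞ form) and apply L'Hôpital, or use the standard hierarchy e^(4|x|) ≫ |x^3| as x → -∞.
The indeterminate product → 0, so the limit = -4.

Final answer: -4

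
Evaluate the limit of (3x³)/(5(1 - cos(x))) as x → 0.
Both numerator and denominator → 0 as x → 0; this is a 0/0 indeterminate form.
Expand each to leading order near x = 0: numerator ~ 3·x^3, denominator ~ 5·x^2/2.
The limit of the ratio is 0.

Final answer: 0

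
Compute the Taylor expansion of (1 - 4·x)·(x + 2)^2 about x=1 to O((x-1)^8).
-27 - 54·(x - 1) - 27·(x - 1)^2 - 4·(x - 1)^3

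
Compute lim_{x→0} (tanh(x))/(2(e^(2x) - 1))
Both numerator and denominator → 0 as x → 0; this is a 0/0 indeterminate form.
Expand each to leading order near x = 0: numerator ~ x, denominator ~ 4·x.
The limit of the ratio is 1/4.

Final answer: 1/4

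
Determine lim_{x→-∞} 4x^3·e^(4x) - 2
The product is a 0·∞ indeterminate form at x → -∞.
Rewrite the product as 4x^3 / e^(-4x) (an ∞/∞ form) and apply L'Hôpital, or use the standard hierarchy e^(4|x|) ≫ |x^3| as x → -∞.
The indeterminate product → 0, so the limit = -2.

Final answer: -2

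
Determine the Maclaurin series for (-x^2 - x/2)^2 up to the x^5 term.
x^4 + x^3 + x^2/4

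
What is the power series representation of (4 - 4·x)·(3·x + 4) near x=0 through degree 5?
-12·x^2 - 4·x + 16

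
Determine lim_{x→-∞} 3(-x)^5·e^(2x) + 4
The product is a 0·∞ indeterminate form at x → -∞.
Rewrite the product as 3(-x)^5 / e^(-2x) (an ∞/∞ form) and apply L'Hôpital, or use the standard hierarchy e^(2|x|) ≫ |(-x)^5| as x → -∞.
The indeterminate product → 0, so the limit = 4.

Final answer: 4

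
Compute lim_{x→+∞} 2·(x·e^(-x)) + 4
Evaluate the dominant behaviour as x → +∞; each term tends to a finite value or vanishes.
Limit = 4.

Final answer: 4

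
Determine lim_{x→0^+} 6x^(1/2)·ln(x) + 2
The product is a 0·∞ indeterminate form at x → 0⁺.
Rewrite the product as 6·ln(x) / x^(-1/2) and apply L'Hôpital, or use the standard hierarchy x^(-1/2) ≫ |ln x| as x → 0⁺.
The indeterminate product → 0, so the limit = 2.

Final answer: 2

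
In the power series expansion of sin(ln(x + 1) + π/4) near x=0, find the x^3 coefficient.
Expand to order 3: sin(ln(x + 1) + π/4) = √(2)·x^3/3 - √(2)·x^2/2 + √(2)·x/2 + √(2)/2 + O(x^4).
The coefficient of x^3 is √(2)/3.

Final answer: √(2)/3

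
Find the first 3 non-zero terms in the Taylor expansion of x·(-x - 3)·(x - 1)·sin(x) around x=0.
-3·x^4/2 - 2·x^3 + 3·x^2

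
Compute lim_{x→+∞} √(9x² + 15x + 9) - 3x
As x → +∞: multiply by the conjugate to get (15x+9)/(√(9x²+15x+9)+3x); the denominator ~ 6x, so the limit is 15/6 = 5/2.
Limit = 5/2.

Final answer: 5/2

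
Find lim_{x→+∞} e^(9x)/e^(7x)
This is an ∞/∞ indeterminate form as x → +∞.
Rewrite e^(9x)/e^(7x) = e^((9−7)x) = e^(2x); the exponent coefficient is 2 > 0 so e^(2x) → ∞.
Limit = ∞.

Final answer: ∞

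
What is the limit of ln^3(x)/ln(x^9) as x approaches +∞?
This is an ∞/∞ indeterminate form as x → +∞.
Write ln(x^9) = 9·ln(x), reducing the quotient to ln^2(x)/9 → ∞.
Limit = ∞.

Final answer: ∞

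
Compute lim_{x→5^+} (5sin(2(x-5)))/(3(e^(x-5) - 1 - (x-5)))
Both numerator and denominator → 0 as x → 5^+; this is a 0/0 indeterminate form.
Expand each to leading order near x = 5: numerator ~ 10·(x - 5), denominator ~ 3·(x - 5)^2/2.
The limit of the ratio is ∞.

Final answer: ∞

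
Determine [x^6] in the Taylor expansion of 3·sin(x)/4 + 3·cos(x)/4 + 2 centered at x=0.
Expand to order 6: 3·sin(x)/4 + 3·cos(x)/4 + 2 = -x^6/960 + x^5/160 + x^4/32 - x^3/8 - 3·x^2/8 + 3·x/4 + 11/4 + O(x^7).
The coefficient of x^6 is -1/960.

Final answer: -1/960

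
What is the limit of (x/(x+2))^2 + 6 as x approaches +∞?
As x → +∞: x/(x+2) = 1/(1 + 2/x) → 1, and the 2nd power of a limit-1 base also → 1; with the additive constant, 1 + 6 = 7.
Limit = 7.

Final answer: 7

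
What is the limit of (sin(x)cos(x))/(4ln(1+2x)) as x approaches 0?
Both numerator and denominator → 0 as x → 0; this is a 0/0 indeterminate form.
Expand each to leading order near x = 0: numerator ~ x, denominator ~ 8·x.
The limit of the ratio is 1/8.

Final answer: 1/8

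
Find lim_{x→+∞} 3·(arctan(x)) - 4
Evaluate the dominant behaviour as x → +∞; each term tends to a finite value or vanishes.
Limit = -4 + 3·π/2.

Final answer: -4 + 3·π/2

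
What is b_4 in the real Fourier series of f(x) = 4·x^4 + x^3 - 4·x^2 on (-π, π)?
b_4 = (1/π) ∫_{-π}^{π} f(x)·sin(4x) dx.
Evaluate the integral (use parity and integration by parts as needed): b_4 = 3/16 - π^2/2.

Final answer: 3/16 - π^2/2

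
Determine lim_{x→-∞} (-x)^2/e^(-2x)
This is an ∞/∞ indeterminate form as x → -∞.
Compare growth rates of the dominant terms (exponentials ≫ polynomials ≫ logarithms), or apply L'Hôpital's rule; the quotient → 0.
Limit = 0.

Final answer: 0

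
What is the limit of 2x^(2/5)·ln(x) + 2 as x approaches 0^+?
The product is a 0·∞ indeterminate form at x → 0⁺.
Rewrite the product as 2·ln(x) / x^(-2/5) and apply L'Hôpital, or use the standard hierarchy x^(-2/5) ≫ |ln x| as x → 0⁺.
The indeterminate product → 0, so the limit = 2.

Final answer: 2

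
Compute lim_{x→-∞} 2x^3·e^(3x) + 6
The product is a 0·∞ indeterminate form at x → -∞.
Rewrite the product as 2x^3 / e^(-3x) (an ∞/∞ form) and apply L'Hôpital, or use the standard hierarchy e^(3|x|) ≫ |x^3| as x → -∞.
The indeterminate product → 0, so the limit = 6.

Final answer: 6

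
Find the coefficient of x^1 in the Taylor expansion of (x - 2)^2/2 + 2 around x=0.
Expand to order 1: (x - 2)^2/2 + 2 = 4 - 2·x + O(x^2).
The coefficient of x^1 is -2.

Final answer: -2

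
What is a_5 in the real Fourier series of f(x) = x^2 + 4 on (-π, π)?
a_5 = (1/π) ∫_{-π}^{π} f(x)·cos(5x) dx.
Evaluate the integral (use parity and integration by parts as needed): a_5 = -4/25.

Final answer: -4/25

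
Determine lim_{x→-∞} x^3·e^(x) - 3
The product is a 0·∞ indeterminate form at x → -∞.
Rewrite the product as x^3 / e^(-x) (an ∞/∞ form) and apply L'Hôpital, or use the standard hierarchy e^(|x|) ≫ |x^3| as x → -∞.
The indeterminate product → 0, so the limit = -3.

Final answer: -3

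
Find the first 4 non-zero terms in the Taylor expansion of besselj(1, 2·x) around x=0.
-x^7/144 + x^5/12 - x^3/2 + x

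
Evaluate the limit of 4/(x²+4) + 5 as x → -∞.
Evaluate the dominant behaviour as x → -∞; each term tends to a finite value or vanishes.
Limit = 5.

Final answer: 5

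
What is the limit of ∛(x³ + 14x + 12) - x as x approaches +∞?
This is an ∞ − ∞ indeterminate form.
Multiply by (A² + AB + B²)/(A² + AB + B²) where A = ∛(x³+14x + 12), B = x to use A³ − B³ = (A−B)(A²+AB+B²); the x³ terms cancel, leaving (14x + 12)/(A²+AB+B²) with denominator ~ 3x², so the limit is 0.
Limit = 0.

Final answer: 0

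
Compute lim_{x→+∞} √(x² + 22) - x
This is an ∞ − ∞ indeterminate form.
Multiply and divide by the conjugate √(x²+22) + x; the x² terms cancel, leaving 22/(√(x²+22)+x) → 0.
Limit = 0.

Final answer: 0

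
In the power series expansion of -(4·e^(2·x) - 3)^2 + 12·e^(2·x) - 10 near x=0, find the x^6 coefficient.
Expand to order 6: -(4·e^(2·x) - 3)^2 + 12·e^(2·x) - 10 = -3952·x^6/45 - 1904·x^5/15 - 440·x^4/3 - 368·x^3/3 - 56·x^2 + 8·x + 1 + O(x^7).
The coefficient of x^6 is -3952/45.

Final answer: -3952/45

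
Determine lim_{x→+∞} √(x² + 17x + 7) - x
This is an ∞ − ∞ indeterminate form.
Multiply and divide by the conjugate √(x²+17x + 7) + x; the x² terms cancel, leaving (17x + 7)/(√(x²+17x + 7)+x) → 17/2.
Limit = 17/2.

Final answer: 17/2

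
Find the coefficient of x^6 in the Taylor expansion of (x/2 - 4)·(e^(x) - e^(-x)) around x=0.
Expand to order 6: (x/2 - 4)·(e^(x) - e^(-x)) = x^6/120 - x^5/15 + x^4/6 - 4·x^3/3 + x^2 - 8·x + O(x^7).
The coefficient of x^6 is 1/120.

Final answer: 1/120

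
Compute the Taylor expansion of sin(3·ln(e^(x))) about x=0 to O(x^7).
81·x^5/40 - 9·x^3/2 + 3·x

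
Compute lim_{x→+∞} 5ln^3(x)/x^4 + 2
The quotient is an ∞/∞ indeterminate form as x → +∞.
The polynomial denominator x^4 dominates the logarithmic numerator (any positive power of x ≫ ln^3(x) as x → ∞), so the quotient → 0.
Adding the constant: 0 + 2 = 2. Limit = 2.

Final answer: 2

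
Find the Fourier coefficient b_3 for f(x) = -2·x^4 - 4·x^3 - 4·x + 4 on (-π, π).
b_3 = (1/π) ∫_{-π}^{π} f(x)·sin(3x) dx.
Evaluate the integral (use parity and integration by parts as needed): b_3 = -8·π^2/3 - 8/9.

Final answer: -8·π^2/3 - 8/9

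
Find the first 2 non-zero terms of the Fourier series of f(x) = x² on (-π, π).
-4·cos(x) + π^2/3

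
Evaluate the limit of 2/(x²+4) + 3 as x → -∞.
Evaluate the dominant behaviour as x → -∞; each term tends to a finite value or vanishes.
Limit = 3.

Final answer: 3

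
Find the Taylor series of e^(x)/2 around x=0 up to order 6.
x^6/1440 + x^5/240 + x^4/48 + x^3/12 + x^2/4 + x/2 + 1/2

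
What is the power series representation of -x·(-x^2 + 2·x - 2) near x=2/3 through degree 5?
20/27 + 2·(x - 2/3)/3 + (x - 2/3)^3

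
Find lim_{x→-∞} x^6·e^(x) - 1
The product is a 0·∞ indeterminate form at x → -∞.
Rewrite the product as x^6 / e^(-x) (an ∞/∞ form) and apply L'Hôpital, or use the standard hierarchy e^(|x|) ≫ |x^6| as x → -∞.
The indeterminate product → 0, so the limit = -1.

Final answer: -1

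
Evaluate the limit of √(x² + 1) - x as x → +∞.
This is an ∞ − ∞ indeterminate form.
Multiply and divide by the conjugate √(x²+1) + x; the x² terms cancel, leaving 1/(√(x²+1)+x) → 0.
Limit = 0.

Final answer: 0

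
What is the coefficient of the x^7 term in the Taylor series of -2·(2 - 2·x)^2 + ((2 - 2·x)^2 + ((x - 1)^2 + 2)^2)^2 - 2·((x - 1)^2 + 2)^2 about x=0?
Expand to order 7: -2·(2 - 2·x)^2 + ((2 - 2·x)^2 + ((x - 1)^2 + 2)^2)^2 - 2·((x - 1)^2 + 2)^2 = -8·x^7 + 44·x^6 - 152·x^5 + 380·x^4 - 656·x^3 + 736·x^2 - 480·x + 143 + O(x^8).
The coefficient of x^7 is -8.

Final answer: -8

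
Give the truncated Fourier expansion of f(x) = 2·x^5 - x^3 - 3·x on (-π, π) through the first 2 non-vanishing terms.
(-82·π^2 + 4·π^4 + 486)·sin(x) + (-2·π^4 - 27/2 + 11·π^2)·sin(2·x)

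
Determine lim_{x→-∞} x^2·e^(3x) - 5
The product is a 0·∞ indeterminate form at x → -∞.
Rewrite the product as x^2 / e^(-3x) (an ∞/∞ form) and apply L'Hôpital, or use the standard hierarchy e^(3|x|) ≫ |x^2| as x → -∞.
The indeterminate product → 0, so the limit = -5.

Final answer: -5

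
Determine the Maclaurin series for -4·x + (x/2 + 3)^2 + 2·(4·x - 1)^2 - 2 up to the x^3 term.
129·x^2/4 - 17·x + 9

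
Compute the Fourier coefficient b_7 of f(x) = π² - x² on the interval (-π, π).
b_7 = (1/π) ∫_{-π}^{π} f(x)·sin(7x) dx.
Evaluate the integral (use parity and integration by parts as needed): b_7 = 0.

Final answer: 0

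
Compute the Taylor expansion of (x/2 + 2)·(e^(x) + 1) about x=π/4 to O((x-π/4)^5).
π/8 + π·e^(π/4)/8 + 2 + 2·e^(π/4) + (1/2 + π·e^(π/4)/8 + 5·e^(π/4)/2)·(x - π/4) + (π·e^(π/4)/16 + 3·e^(π/4)/2)·(x - π/4)^2 + (π·e^(π/4)/48 + 7·e^(π/4)/12)·(x - π/4)^3 + (π·e^(π/4)/192 + e^(π/4)/6)·(x - π/4)^4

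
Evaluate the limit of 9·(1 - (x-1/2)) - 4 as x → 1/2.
Direct substitution at x = 1/2 gives 5.

Final answer: 5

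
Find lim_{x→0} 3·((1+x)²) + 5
Direct substitution at x = 0 gives 8.

Final answer: 8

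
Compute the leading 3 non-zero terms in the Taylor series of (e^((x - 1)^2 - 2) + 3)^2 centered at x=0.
x^2·(4·e^(-2)/(e^(-1) + 3)^2 + 6·e^(-1)/(e^(-1) + 3))·(e^(-1) + 3)^2 - 4·x·(e^(-1) + 3)·e^(-1) + (e^(-1) + 3)^2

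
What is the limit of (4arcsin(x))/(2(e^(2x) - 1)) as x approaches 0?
Both numerator and denominator → 0 as x → 0; this is a 0/0 indeterminate form.
Expand each to leading order near x = 0: numerator ~ 4·x, denominator ~ 4·x.
The limit of the ratio is 1.

Final answer: 1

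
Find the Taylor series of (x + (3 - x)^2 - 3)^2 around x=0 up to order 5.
x^4 - 10·x^3 + 37·x^2 - 60·x + 36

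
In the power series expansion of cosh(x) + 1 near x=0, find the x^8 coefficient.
Expand to order 8: cosh(x) + 1 = x^8/40320 + x^6/720 + x^4/24 + x^2/2 + 2 + O(x^9).
The coefficient of x^8 is 1/40320.

Final answer: 1/40320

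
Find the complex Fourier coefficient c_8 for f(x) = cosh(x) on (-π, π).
Compute the real Fourier coefficients first: a_8 = 2·sinh(π)/(65·π), b_8 = 0.
Then c_8 = (a_8 − i·b_8)/2 = sinh(π)/(65·π).

Final answer: sinh(π)/(65·π)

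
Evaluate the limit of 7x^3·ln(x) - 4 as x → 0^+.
The product is a 0·∞ indeterminate form at x → 0⁺.
Rewrite the product as 7·ln(x) / x^(-3) and apply L'Hôpital, or use the standard hierarchy x^(-3) ≫ |ln x| as x → 0⁺.
The indeterminate product → 0, so the limit = -4.

Final answer: -4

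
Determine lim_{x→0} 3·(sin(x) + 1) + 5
Direct substitution at x = 0 gives 8.

Final answer: 8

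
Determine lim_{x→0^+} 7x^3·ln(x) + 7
The product is a 0·∞ indeterminate form at x → 0⁺.
Rewrite the product as 7·ln(x) / x^(-3) and apply L'Hôpital, or use the standard hierarchy x^(-3) ≫ |ln x| as x → 0⁺.
The indeterminate product → 0, so the limit = 7.

Final answer: 7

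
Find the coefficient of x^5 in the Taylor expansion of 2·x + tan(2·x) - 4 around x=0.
Expand to order 5: 2·x + tan(2·x) - 4 = 64·x^5/15 + 8·x^3/3 + 4·x - 4 + O(x^6).
The coefficient of x^5 is 64/15.

Final answer: 64/15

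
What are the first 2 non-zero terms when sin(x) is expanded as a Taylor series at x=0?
-x^3/6 + x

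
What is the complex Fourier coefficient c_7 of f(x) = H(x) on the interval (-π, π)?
Compute the real Fourier coefficients first: a_7 = 0, b_7 = 2/(7·π).
Then c_7 = (a_7 − i·b_7)/2 = -i/(7·π).

Final answer: -i/(7·π)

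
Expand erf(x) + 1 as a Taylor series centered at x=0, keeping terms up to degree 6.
x^5/(5·√(π)) - 2·x^3/(3·√(π)) + 2·x/√(π) + 1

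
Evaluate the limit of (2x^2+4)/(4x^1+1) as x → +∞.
This is an ∞/∞ indeterminate form as x → +∞.
Divide numerator and denominator by x^2 and let the lower-order terms vanish; the numerator's degree 2 exceeds the denominator's degree 1, so the quotient diverges.
Limit = ∞.

Final answer: ∞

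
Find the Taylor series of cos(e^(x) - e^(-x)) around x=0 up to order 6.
4·x^6/15 - 2·x^2 + 1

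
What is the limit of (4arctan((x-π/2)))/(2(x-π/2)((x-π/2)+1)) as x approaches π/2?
Both numerator and denominator → 0 as x → π/2; this is a 0/0 indeterminate form.
Expand each to leading order near x = π/2: numerator ~ 4·(x - π/2), denominator ~ 2·(x - π/2).
The limit of the ratio is 2.

Final answer: 2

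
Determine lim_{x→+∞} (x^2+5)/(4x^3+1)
This is an ∞/∞ indeterminate form as x → +∞.
Divide numerator and denominator by x^3 and let the lower-order terms vanish; the numerator's degree 2 is below the denominator's degree 3, so the quotient → 0.
Limit = 0.

Final answer: 0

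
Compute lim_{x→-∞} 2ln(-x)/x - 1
The quotient is an ∞/∞ indeterminate form as x → -∞.
Compare growth rates of the dominant terms (exponentials ≫ polynomials ≫ logarithms), or apply L'Hôpital's rule; the quotient → 0.
Adding the constant: 0 - 1 = -1. Limit = -1.

Final answer: -1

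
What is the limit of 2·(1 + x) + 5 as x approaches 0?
Direct substitution at x = 0 gives 7.

Final answer: 7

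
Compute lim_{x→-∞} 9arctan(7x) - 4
Evaluate the dominant behaviour as x → -∞; each term tends to a finite value or vanishes.
Limit = -9·π/2 - 4.

Final answer: -9·π/2 - 4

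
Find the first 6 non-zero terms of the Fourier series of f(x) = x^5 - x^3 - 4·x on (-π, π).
(-42·π^2 + 2·π^4 + 244)·sin(x) + (-π^4 - 5 + 6·π^2)·sin(2·x) + (-58·π^2/27 - 100/81 + 2·π^4/3)·sin(3·x) + (-π^4/2 + 101/64 + 9·π^2/8)·sin(4·x) + (-18·π^2/25 - 892/625 + 2·π^4/5)·sin(5·x) + (-π^4/3 + 101/81 + 14·π^2/27)·sin(6·x)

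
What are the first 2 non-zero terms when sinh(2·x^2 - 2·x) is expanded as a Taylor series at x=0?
2·x^2 - 2·x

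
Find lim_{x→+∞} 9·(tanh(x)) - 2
Evaluate the dominant behaviour as x → +∞; each term tends to a finite value or vanishes.
Limit = 7.

Final answer: 7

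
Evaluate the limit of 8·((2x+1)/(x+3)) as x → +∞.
Evaluate the dominant behaviour as x → +∞; each term tends to a finite value or vanishes.
Limit = 16.

Final answer: 16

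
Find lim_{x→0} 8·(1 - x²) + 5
Direct substitution at x = 0 gives 13.

Final answer: 13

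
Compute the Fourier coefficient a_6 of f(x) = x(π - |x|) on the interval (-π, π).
a_6 = (1/π) ∫_{-π}^{π} f(x)·cos(6x) dx.
Evaluate the integral (use parity and integration by parts as needed): a_6 = 0.

Final answer: 0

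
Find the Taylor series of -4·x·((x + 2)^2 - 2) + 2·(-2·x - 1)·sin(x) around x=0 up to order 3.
-11·x^3/3 - 20·x^2 - 10·x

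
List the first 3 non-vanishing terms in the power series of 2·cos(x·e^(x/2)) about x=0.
-x^3 - x^2 + 2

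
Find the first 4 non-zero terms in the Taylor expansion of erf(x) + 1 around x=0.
x^5/(5·√(π)) - 2·x^3/(3·√(π)) + 2·x/√(π) + 1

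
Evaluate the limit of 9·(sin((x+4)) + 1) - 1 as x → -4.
Direct substitution at x = -4 gives 8.

Final answer: 8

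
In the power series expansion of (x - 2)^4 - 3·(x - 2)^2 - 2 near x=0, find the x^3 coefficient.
Expand to order 3: (x - 2)^4 - 3·(x - 2)^2 - 2 = -8·x^3 + 21·x^2 - 20·x + 2 + O(x^4).
The coefficient of x^3 is -8.

Final answer: -8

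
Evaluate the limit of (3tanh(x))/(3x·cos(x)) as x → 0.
Both numerator and denominator → 0 as x → 0; this is a 0/0 indeterminate form.
Expand each to leading order near x = 0: numerator ~ 3·x, denominator ~ 3·x.
The limit of the ratio is 1.

Final answer: 1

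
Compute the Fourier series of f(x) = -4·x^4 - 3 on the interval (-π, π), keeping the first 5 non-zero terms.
(-192 + 32·π^2)·cos(x) + (12 - 8·π^2)·cos(2·x) + (-64/27 + 32·π^2/9)·cos(3·x) + (3/4 - 2·π^2)·cos(4·x) - 4·π^4/5 - 3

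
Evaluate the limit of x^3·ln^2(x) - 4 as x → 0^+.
The product is a 0·∞ indeterminate form at x → 0⁺.
Rewrite the product as ln^2(x) / x^(-3) and apply L'Hôpital, or use the standard hierarchy x^(-3) ≫ |ln x|^2 as x → 0⁺.
The indeterminate product → 0, so the limit = -4.

Final answer: -4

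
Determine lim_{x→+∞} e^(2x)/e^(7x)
This is an ∞/∞ indeterminate form as x → +∞.
Rewrite e^(2x)/e^(7x) = e^((2−7)x) = e^(-5x); the exponent coefficient is -5 < 0 so e^(-5x) → 0.
Limit = 0.

Final answer: 0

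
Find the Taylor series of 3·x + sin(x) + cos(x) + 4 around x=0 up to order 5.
x^5/120 + x^4/24 - x^3/6 - x^2/2 + 4·x + 5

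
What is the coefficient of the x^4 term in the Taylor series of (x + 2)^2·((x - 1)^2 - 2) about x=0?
Expand to order 4: (x + 2)^2·((x - 1)^2 - 2) = x^4 + 2·x^3 - 5·x^2 - 12·x - 4 + O(x^5).
The coefficient of x^4 is 1.

Final answer: 1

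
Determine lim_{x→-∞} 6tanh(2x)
Evaluate the dominant behaviour as x → -∞; each term tends to a finite value or vanishes.
Limit = -6.

Final answer: -6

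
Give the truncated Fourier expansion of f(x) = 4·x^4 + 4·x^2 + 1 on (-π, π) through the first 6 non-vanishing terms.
(176 - 32·π^2)·cos(x) + (-8 + 8·π^2)·cos(2·x) + (16/27 - 32·π^2/9)·cos(3·x) + (1/4 + 2·π^2)·cos(4·x) + (-32·π^2/25 - 208/625)·cos(5·x) + 1 + 4·π^2/3 + 4·π^4/5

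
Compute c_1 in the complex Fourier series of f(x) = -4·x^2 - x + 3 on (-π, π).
Compute the real Fourier coefficients first: a_1 = 16, b_1 = -2.
Then c_1 = (a_1 − i·b_1)/2 = 8 + i.

Final answer: 8 + i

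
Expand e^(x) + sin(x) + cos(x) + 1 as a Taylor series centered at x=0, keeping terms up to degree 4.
x^4/12 + 2·x + 3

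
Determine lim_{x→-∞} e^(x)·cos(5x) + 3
Evaluate the dominant behaviour as x → -∞; each term tends to a finite value or vanishes.
Limit = 3.

Final answer: 3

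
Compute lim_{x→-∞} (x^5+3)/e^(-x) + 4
The quotient is an ∞/∞ indeterminate form as x → -∞.
Compare growth rates of the dominant terms (exponentials ≫ polynomials ≫ logarithms), or apply L'Hôpital's rule; the quotient → 0.
Adding the constant: 0 + 4 = 4. Limit = 4.

Final answer: 4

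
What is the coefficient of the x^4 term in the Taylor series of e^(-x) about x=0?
Expand to order 4: e^(-x) = x^4/24 - x^3/6 + x^2/2 - x + 1 + O(x^5).
The coefficient of x^4 is 1/24.

Final answer: 1/24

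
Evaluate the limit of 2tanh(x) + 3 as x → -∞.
Evaluate the dominant behaviour as x → -∞; each term tends to a finite value or vanishes.
Limit = 1.

Final answer: 1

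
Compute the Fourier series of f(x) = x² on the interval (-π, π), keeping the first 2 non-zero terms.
-4·cos(x) + π^2/3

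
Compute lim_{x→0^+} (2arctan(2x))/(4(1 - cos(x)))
Both numerator and denominator → 0 as x → 0^+; this is a 0/0 indeterminate form.
Expand each to leading order near x = 0: numerator ~ 4·x, denominator ~ 2·x^2.
The limit of the ratio is ∞.

Final answer: ∞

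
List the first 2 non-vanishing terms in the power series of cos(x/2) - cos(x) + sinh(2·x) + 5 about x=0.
2·x + 5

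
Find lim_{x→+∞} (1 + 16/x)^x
As x → +∞: this is the defining limit (1 + 16/x)^x → e^16.
Limit = e^(16).

Final answer: e^(16)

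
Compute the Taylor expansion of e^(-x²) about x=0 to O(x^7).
-x^6/6 + x^4/2 - x^2 + 1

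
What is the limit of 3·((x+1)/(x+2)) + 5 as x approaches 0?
Direct substitution at x = 0 gives 13/2.

Final answer: 13/2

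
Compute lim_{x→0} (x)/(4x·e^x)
Both numerator and denominator → 0 as x → 0; this is a 0/0 indeterminate form.
Expand each to leading order near x = 0: numerator ~ x, denominator ~ 4·x.
The limit of the ratio is 1/4.

Final answer: 1/4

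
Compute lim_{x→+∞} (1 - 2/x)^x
As x → +∞: this is the defining limit (1 - 2/x)^x → e^(-2).
Limit = e^(-2).

Final answer: e^(-2)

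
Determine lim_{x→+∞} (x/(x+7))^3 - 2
As x → +∞: x/(x+7) = 1/(1 + 7/x) → 1, and the 3rd power of a limit-1 base also → 1; with the additive constant, 1 - 2 = -1.
Limit = -1.

Final answer: -1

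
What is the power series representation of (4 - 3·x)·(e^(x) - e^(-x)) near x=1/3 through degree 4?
(-3 + 3·e^(2/3))·e^(-1/3) + 6·e^(-1/3)·(x - 1/3) + (-9 - 3·e^(2/3))·e^(-1/3)·(x - 1/3)^2/2 + (2 - e^(2/3))·e^(-1/3)·(x - 1/3)^3 + (-3·e^(2/3) - 5)·e^(-1/3)·(x - 1/3)^4/8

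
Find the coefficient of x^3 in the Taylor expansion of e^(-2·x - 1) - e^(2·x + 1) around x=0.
Expand to order 3: e^(-2·x - 1) - e^(2·x + 1) = x^3·(-4·e/3 - 4·e^(-1)/3) + x^2·(-2·e + 2·e^(-1)) + x·(-2·e - 2·e^(-1)) - e + e^(-1) + O(x^4).
The coefficient of x^3 is -4·e/3 - 4·e^(-1)/3.

Final answer: -4·e/3 - 4·e^(-1)/3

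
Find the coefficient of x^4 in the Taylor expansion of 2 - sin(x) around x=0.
Expand to order 4: 2 - sin(x) = x^3/6 - x + 2 + O(x^5).
The coefficient of x^4 is 0.

Final answer: 0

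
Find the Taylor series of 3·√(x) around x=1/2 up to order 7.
3·√(2)/2 + 3·√(2)·(x - 1/2)/2 - 3·√(2)·(x - 1/2)^2/4 + 3·√(2)·(x - 1/2)^3/4 - 15·√(2)·(x - 1/2)^4/16 + 21·√(2)·(x - 1/2)^5/16 - 63·√(2)·(x - 1/2)^6/32 + 99·√(2)·(x - 1/2)^7/32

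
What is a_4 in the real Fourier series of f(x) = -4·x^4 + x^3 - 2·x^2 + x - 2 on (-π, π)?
a_4 = (1/π) ∫_{-π}^{π} f(x)·cos(4x) dx.
Evaluate the integral (use parity and integration by parts as needed): a_4 = 1/4 - 2·π^2.

Final answer: 1/4 - 2·π^2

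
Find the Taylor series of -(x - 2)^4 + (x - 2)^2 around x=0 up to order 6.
-x^4 + 8·x^3 - 23·x^2 + 28·x - 12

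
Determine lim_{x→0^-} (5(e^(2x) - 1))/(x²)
Both numerator and denominator → 0 as x → 0^-; this is a 0/0 indeterminate form.
Expand each to leading order near x = 0: numerator ~ 10·x, denominator ~ x^2.
The limit of the ratio is -∞.

Final answer: -∞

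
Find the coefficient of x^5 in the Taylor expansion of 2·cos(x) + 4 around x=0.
Expand to order 5: 2·cos(x) + 4 = x^4/12 - x^2 + 6 + O(x^6).
The coefficient of x^5 is 0.

Final answer: 0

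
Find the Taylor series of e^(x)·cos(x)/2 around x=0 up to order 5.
-x^5/60 - x^4/12 - x^3/6 + x/2 + 1/2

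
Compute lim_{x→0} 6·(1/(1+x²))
Direct substitution at x = 0 gives 6.

Final answer: 6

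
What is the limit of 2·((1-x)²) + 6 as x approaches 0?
Direct substitution at x = 0 gives 8.

Final answer: 8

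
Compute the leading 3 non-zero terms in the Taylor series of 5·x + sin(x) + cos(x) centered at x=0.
-x^2/2 + 6·x + 1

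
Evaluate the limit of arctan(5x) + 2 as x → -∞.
Evaluate the dominant behaviour as x → -∞; each term tends to a finite value or vanishes.
Limit = 2 - π/2.

Final answer: 2 - π/2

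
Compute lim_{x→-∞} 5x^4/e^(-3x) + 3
The quotient is an ∞/∞ indeterminate form as x → -∞.
Compare growth rates of the dominant terms (exponentials ≫ polynomials ≫ logarithms), or apply L'Hôpital's rule; the quotient → 0.
Adding the constant: 0 + 3 = 3. Limit = 3.

Final answer: 3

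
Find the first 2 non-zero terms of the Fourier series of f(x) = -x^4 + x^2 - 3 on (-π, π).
(-52 + 8·π^2)·cos(x) - π^4/5 - 3 + π^2/3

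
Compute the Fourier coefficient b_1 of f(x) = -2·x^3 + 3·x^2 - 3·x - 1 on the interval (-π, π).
b_1 = (1/π) ∫_{-π}^{π} f(x)·sin(1x) dx.
Evaluate the integral (use parity and integration by parts as needed): b_1 = 18 - 4·π^2.

Final answer: 18 - 4·π^2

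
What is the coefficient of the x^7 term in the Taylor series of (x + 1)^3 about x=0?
Expand to order 7: (x + 1)^3 = x^3 + 3·x^2 + 3·x + 1 + O(x^8).
The coefficient of x^7 is 0.

Final answer: 0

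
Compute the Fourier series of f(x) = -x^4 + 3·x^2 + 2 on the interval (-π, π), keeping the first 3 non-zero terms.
(-60 + 8·π^2)·cos(x) + (6 - 2·π^2)·cos(2·x) - π^4/5 + 2 + π^2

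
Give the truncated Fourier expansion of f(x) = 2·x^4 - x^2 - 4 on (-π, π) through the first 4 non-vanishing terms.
(100 - 16·π^2)·cos(x) + (-7 + 4·π^2)·cos(2·x) + (44/27 - 16·π^2/9)·cos(3·x) - 4 - π^2/3 + 2·π^4/5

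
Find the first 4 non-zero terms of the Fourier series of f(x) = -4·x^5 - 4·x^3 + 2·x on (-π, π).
(-908 - 8·π^4 + 152·π^2)·sin(x) + (-16·π^2 + 22 + 4·π^4)·sin(2·x) + (-8·π^4/3 - 68/81 + 88·π^2/27)·sin(3·x) + (-π^2/2 - 13/16 + 2·π^4)·sin(4·x)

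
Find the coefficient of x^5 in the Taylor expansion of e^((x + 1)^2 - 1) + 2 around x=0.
Expand to order 5: e^((x + 1)^2 - 1) + 2 = 13·x^5/5 + 19·x^4/6 + 10·x^3/3 + 3·x^2 + 2·x + 3 + O(x^6).
The coefficient of x^5 is 13/5.

Final answer: 13/5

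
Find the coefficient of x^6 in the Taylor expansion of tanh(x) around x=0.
Expand to order 6: tanh(x) = 2·x^5/15 - x^3/3 + x + O(x^7).
The coefficient of x^6 is 0.

Final answer: 0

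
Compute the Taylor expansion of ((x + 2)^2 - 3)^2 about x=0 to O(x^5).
x^4 + 8·x^3 + 18·x^2 + 8·x + 1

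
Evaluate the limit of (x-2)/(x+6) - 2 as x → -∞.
Evaluate the dominant behaviour as x → -∞; each term tends to a finite value or vanishes.
Limit = -1.

Final answer: -1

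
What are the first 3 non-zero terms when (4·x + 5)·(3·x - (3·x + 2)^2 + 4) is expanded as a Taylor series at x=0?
-36·x^3 - 81·x^2 - 45·x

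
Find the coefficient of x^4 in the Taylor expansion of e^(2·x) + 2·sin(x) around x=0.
Expand to order 4: e^(2·x) + 2·sin(x) = 2·x^4/3 + x^3 + 2·x^2 + 4·x + 1 + O(x^5).
The coefficient of x^4 is 2/3.

Final answer: 2/3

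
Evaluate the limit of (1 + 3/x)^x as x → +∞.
As x → +∞: this is the defining limit (1 + 3/x)^x → e^3.
Limit = e^(3).

Final answer: e^(3)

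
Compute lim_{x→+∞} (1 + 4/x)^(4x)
As x → +∞: write (1 + 4/x)^(4x) = ((1 + 4/x)^x)^4 → (e^4)^4 = e^16.
Limit = e^(16).

Final answer: e^(16)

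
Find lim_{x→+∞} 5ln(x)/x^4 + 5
The quotient is an ∞/∞ indeterminate form as x → +∞.
The polynomial denominator x^4 dominates the logarithmic numerator (any positive power of x ≫ ln(x) as x → ∞), so the quotient → 0.
Adding the constant: 0 + 5 = 5. Limit = 5.

Final answer: 5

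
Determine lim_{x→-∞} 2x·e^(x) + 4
The product is a 0·∞ indeterminate form at x → -∞.
Rewrite the product as 2x / e^(-x) (an ∞/∞ form) and apply L'Hôpital, or use the standard hierarchy e^(|x|) ≫ |x| as x → -∞.
The indeterminate product → 0, so the limit = 4.

Final answer: 4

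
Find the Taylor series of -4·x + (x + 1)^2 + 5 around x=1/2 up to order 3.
21/4 - (x - 1/2) + (x - 1/2)^2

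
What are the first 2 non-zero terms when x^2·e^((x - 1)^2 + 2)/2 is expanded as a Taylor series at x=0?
-x^3·e^(3) + x^2·e^(3)/2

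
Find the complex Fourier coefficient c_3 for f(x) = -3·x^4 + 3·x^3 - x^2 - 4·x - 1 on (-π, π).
Compute the real Fourier coefficients first: a_3 = -4/3 + 8·π^2/3, b_3 = -4 + 2·π^2.
Then c_3 = (a_3 − i·b_3)/2 = -2/3 + 4·π^2/3 - i·π^2 + 2·i.

Final answer: -2/3 + 4·π^2/3 - i·π^2 + 2·i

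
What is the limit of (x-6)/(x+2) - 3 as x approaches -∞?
Evaluate the dominant behaviour as x → -∞; each term tends to a finite value or vanishes.
Limit = -2.

Final answer: -2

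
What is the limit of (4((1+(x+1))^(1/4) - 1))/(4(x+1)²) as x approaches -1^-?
Both numerator and denominator → 0 as x → -1^-; this is a 0/0 indeterminate form.
Expand each to leading order near x = -1: numerator ~ (x + 1), denominator ~ 4·(x + 1)^2.
The limit of the ratio is -∞.

Final answer: -∞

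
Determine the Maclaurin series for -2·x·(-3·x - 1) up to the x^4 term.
6·x^2 + 2·x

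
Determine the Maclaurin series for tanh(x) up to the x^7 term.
-17·x^7/315 + 2·x^5/15 - x^3/3 + x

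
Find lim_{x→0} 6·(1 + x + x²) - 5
Direct substitution at x = 0 gives 1.

Final answer: 1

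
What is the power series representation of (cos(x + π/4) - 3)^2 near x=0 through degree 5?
x^5·(-3 + √(2)/2)^2·(-1/(8·(-3 + √(2)/2)^2) - √(2)/(120·(-3 + √(2)/2))) + x^4·(-3 + √(2)/2)^2·(√(2)/(24·(-3 + √(2)/2)) - 1/(24·(-3 + √(2)/2)^2)) + x^3·(-3 + √(2)/2)^2·(√(2)/(6·(-3 + √(2)/2)) + 1/(2·(-3 + √(2)/2)^2)) + x^2·(-3 + √(2)/2)^2·(1/(2·(-3 + √(2)/2)^2) - √(2)/(2·(-3 + √(2)/2))) - √(2)·x·(-3 + √(2)/2) + (-3 + √(2)/2)^2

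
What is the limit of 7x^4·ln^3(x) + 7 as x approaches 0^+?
The product is a 0·∞ indeterminate form at x → 0⁺.
Rewrite the product as 7·ln^3(x) / x^(-4) and apply L'Hôpital, or use the standard hierarchy x^(-4) ≫ |ln x|^3 as x → 0⁺.
The indeterminate product → 0, so the limit = 7.

Final answer: 7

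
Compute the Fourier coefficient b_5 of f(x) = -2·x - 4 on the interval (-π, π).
b_5 = (1/π) ∫_{-π}^{π} f(x)·sin(5x) dx.
Evaluate the integral (use parity and integration by parts as needed): b_5 = -4/5.

Final answer: -4/5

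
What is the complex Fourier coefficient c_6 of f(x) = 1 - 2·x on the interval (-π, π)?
Compute the real Fourier coefficients first: a_6 = 0, b_6 = 2/3.
Then c_6 = (a_6 − i·b_6)/2 = -i/3.

Final answer: -i/3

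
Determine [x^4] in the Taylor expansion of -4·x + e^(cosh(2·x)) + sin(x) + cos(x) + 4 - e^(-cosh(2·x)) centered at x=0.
Expand to order 4: -4·x + e^(cosh(2·x)) + sin(x) + cos(x) + 4 - e^(-cosh(2·x)) = x^4·(-4·e^(-1)/3 + 1/24 + 8·e/3) - x^3/6 + x^2·(-1/2 + 2·e^(-1) + 2·e) - 3·x - e^(-1) + e + 5 + O(x^5).
The coefficient of x^4 is -4·e^(-1)/3 + 1/24 + 8·e/3.

Final answer: -4·e^(-1)/3 + 1/24 + 8·e/3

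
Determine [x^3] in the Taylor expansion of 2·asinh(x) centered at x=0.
Expand to order 3: 2·asinh(x) = -x^3/3 + 2·x + O(x^4).
The coefficient of x^3 is -1/3.

Final answer: -1/3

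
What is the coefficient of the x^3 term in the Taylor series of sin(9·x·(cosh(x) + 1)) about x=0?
Expand to order 3: sin(9·x·(cosh(x) + 1)) = -1935·x^3/2 + 18·x + O(x^4).
The coefficient of x^3 is -1935/2.

Final answer: -1935/2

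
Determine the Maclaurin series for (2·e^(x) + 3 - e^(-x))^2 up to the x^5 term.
19·x^5/20 + 43·x^4/12 + 7·x^3 + 13·x^2 + 24·x + 16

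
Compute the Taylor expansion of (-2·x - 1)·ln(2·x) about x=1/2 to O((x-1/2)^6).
-4·(x - 1/2) - 4·(x - 1/2)^3/3 + 8·(x - 1/2)^4/3 - 24·(x - 1/2)^5/5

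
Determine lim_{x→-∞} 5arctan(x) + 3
Evaluate the dominant behaviour as x → -∞; each term tends to a finite value or vanishes.
Limit = 3 - 5·π/2.

Final answer: 3 - 5·π/2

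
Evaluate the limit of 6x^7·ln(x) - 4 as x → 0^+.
The product is a 0·∞ indeterminate form at x → 0⁺.
Rewrite the product as 6·ln(x) / x^(-7) and apply L'Hôpital, or use the standard hierarchy x^(-7) ≫ |ln x| as x → 0⁺.
The indeterminate product → 0, so the limit = -4.

Final answer: -4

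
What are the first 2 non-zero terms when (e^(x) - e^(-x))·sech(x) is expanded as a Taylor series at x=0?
-2·x^3/3 + 2·x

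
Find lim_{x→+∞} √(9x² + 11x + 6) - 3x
As x → +∞: multiply by the conjugate to get (11x+6)/(√(9x²+11x+6)+3x); the denominator ~ 6x, so the limit is 11/6.
Limit = 11/6.

Final answer: 11/6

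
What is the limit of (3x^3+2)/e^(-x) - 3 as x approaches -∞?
The quotient is an ∞/∞ indeterminate form as x → -∞.
Compare growth rates of the dominant terms (exponentials ≫ polynomials ≫ logarithms), or apply L'Hôpital's rule; the quotient → 0.
Adding the constant: 0 - 3 = -3. Limit = -3.

Final answer: -3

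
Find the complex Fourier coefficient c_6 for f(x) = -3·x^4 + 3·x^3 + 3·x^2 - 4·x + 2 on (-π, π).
Compute the real Fourier coefficients first: a_6 = 4/9 - 2·π^2/3, b_6 = 3/2 - π^2.
Then c_6 = (a_6 − i·b_6)/2 = -π^2/3 + 2/9 - 3·i/4 + i·π^2/2.

Final answer: -π^2/3 + 2/9 - 3·i/4 + i·π^2/2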